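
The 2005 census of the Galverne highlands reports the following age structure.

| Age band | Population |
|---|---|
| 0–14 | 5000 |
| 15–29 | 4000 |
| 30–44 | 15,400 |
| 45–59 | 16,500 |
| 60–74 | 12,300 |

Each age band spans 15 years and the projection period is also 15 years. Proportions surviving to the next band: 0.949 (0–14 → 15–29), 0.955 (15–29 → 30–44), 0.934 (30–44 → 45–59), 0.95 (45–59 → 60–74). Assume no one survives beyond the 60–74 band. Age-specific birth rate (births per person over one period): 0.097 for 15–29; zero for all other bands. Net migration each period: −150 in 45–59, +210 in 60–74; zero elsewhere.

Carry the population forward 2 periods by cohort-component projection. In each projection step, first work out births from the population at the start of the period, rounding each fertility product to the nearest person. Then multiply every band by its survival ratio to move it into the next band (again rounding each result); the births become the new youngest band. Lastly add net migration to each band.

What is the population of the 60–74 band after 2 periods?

13732

Period 1.
Births: 4000 * 0.097 = 388
15–29: 5000 * 0.949 = 4745
30–44: 4000 * 0.955 = 3820
45–59: 15400 * 0.934 = 14384
60–74: 16500 * 0.95 = 15675
Net migration: 45–59 − 150 → 14234; 60–74 + 210 → 15885
Population now: 0–14=388, 15–29=4745, 30–44=3820, 45–59=14234, 60–74=15885
Period 2.
Births: 4745 * 0.097 = 460
15–29: 388 * 0.949 = 368
30–44: 4745 * 0.955 = 4531
45–59: 3820 * 0.934 = 3568
60–74: 14234 * 0.95 = 13522
Net migration: 45–59 − 150 → 3418; 60–74 + 210 → 13732
Population now: 0–14=460, 15–29=368, 30–44=4531, 45–59=3418, 60–74=13732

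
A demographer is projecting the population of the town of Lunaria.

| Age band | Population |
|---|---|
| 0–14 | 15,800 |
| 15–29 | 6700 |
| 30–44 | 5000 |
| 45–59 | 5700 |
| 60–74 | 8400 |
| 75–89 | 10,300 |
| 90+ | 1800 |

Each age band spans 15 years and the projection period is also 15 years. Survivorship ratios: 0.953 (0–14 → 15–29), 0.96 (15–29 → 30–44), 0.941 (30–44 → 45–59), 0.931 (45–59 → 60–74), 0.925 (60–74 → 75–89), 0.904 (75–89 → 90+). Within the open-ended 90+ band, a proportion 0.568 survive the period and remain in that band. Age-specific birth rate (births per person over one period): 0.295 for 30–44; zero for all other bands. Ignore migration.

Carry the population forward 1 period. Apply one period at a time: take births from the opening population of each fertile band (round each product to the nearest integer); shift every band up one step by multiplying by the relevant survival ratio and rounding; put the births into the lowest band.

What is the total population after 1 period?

Numbering the bands 1..7 from youngest to oldest:
[period 1]
Births: 5000 × 0.295 = 1475
Band 2: 15800 × 0.953 = 15057
Band 3: 6700 × 0.96 = 6432
Band 4: 5000 × 0.941 = 4705
Band 5: 5700 × 0.931 = 5307
Band 6: 8400 × 0.925 = 7770
Band 7: 10300 × 0.904 + 1800 × 0.568 = 9311 + 1022 = 10333
→ [1475, 15057, 6432, 4705, 5307, 7770, 10333]
Total after period 1: 1475 + 15057 + 6432 + 4705 + 5307 + 7770 + 10333 = 51079

51079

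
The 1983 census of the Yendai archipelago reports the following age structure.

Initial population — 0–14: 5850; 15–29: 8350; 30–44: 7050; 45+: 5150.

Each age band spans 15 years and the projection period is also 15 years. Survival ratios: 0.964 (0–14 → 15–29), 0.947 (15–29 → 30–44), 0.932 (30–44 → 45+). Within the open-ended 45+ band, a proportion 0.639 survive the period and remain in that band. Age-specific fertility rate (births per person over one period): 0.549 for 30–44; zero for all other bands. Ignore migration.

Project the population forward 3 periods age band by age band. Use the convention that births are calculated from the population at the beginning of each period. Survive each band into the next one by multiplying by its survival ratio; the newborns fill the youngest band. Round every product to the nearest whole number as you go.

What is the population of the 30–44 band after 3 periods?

(Bands numbered youngest = 1 to oldest = 4.)
After projecting period 1:
Births: 7050 × 0.549 = 3870
Band 2: 5850 × 0.964 = 5639
Band 3: 8350 × 0.947 = 7907
Band 4: 7050 × 0.932 + 5150 × 0.639 = 6571 + 3291 = 9862
End of period: [3870, 5639, 7907, 9862]
After projecting period 2:
Births: 7907 × 0.549 = 4341
Band 2: 3870 × 0.964 = 3731
Band 3: 5639 × 0.947 = 5340
Band 4: 7907 × 0.932 + 9862 × 0.639 = 7369 + 6302 = 13671
End of period: [4341, 3731, 5340, 13671]
After projecting period 3:
Births: 5340 × 0.549 = 2932
Band 2: 4341 × 0.964 = 4185
Band 3: 3731 × 0.947 = 3533
Band 4: 5340 × 0.932 + 13671 × 0.639 = 4977 + 8736 = 13713
End of period: [2932, 4185, 3533, 13713]

3533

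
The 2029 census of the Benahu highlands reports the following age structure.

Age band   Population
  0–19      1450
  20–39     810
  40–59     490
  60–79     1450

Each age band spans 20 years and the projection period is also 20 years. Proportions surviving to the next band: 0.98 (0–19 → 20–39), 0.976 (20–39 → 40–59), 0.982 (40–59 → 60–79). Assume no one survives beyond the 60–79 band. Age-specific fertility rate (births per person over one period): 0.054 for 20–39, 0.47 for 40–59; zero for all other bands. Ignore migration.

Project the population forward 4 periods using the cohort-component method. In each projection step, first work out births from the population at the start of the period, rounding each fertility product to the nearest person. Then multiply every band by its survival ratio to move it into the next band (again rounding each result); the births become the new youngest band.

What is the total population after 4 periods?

1489

Period 1.
Births: 810 × 0.054 = 44  |  490 × 0.47 = 230 → 274
20–39: 1450 × 0.98 = 1421
40–59: 810 × 0.976 = 791
60–79: 490 × 0.982 = 481
→ [274, 1421, 791, 481]
Period 2.
Births: 1421 × 0.054 = 77  |  791 × 0.47 = 372 → 449
20–39: 274 × 0.98 = 269
40–59: 1421 × 0.976 = 1387
60–79: 791 × 0.982 = 777
→ [449, 269, 1387, 777]
Period 3.
Births: 269 × 0.054 = 15  |  1387 × 0.47 = 652 → 667
20–39: 449 × 0.98 = 440
40–59: 269 × 0.976 = 263
60–79: 1387 × 0.982 = 1362
→ [667, 440, 263, 1362]
Period 4.
Births: 440 × 0.054 = 24  |  263 × 0.47 = 124 → 148
20–39: 667 × 0.98 = 654
40–59: 440 × 0.976 = 429
60–79: 263 × 0.982 = 258
→ [148, 654, 429, 258]
Total after period 4: 148 + 654 + 429 + 258 = 1489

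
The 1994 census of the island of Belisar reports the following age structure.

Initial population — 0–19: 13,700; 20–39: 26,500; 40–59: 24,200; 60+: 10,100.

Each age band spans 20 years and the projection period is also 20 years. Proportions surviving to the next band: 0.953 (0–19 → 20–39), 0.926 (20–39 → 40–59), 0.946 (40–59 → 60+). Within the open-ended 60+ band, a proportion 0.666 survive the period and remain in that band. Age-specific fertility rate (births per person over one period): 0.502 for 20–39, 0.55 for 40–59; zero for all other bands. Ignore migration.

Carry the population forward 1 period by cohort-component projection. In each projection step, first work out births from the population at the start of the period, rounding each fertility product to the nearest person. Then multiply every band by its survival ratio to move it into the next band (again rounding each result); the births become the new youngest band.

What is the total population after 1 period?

93828

Let group 1 be 0–19 through group 4 = 60+.
After projecting period 1:
Births: 26500 * 0.502 = 13303 ; 24200 * 0.55 = 13310 ⇒ total 26613
Group 2: 13700 * 0.953 = 13056
Group 3: 26500 * 0.926 = 24539
Group 4: 24200 * 0.946 + 10100 * 0.666 = 22893 + 6727 = 29620
→ [26613, 13056, 24539, 29620]
Total after period 1: 26613 + 13056 + 24539 + 29620 = 93828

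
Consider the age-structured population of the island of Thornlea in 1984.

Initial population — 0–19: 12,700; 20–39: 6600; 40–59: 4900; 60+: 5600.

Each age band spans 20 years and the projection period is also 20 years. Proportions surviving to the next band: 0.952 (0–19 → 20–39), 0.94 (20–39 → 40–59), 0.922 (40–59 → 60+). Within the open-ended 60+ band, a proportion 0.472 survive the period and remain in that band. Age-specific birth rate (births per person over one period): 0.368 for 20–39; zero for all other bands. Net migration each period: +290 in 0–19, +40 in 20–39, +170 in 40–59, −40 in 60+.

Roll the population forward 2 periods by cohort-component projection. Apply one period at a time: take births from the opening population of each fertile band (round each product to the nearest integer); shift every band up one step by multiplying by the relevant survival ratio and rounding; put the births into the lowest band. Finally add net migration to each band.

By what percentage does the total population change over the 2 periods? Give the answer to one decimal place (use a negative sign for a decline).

Numbering the groups 1..4 from youngest to oldest:
[period 1]
Births: 6600 * 0.368 = 2429
Group 2: 12700 * 0.952 = 12090
Group 3: 6600 * 0.94 = 6204
Group 4: 4900 * 0.922 + 5600 * 0.472 = 4518 + 2643 = 7161
Net migration: Group 1 + 290 → 2719; Group 2 + 40 → 12130; Group 3 + 170 → 6374; Group 4 − 40 → 7121
Population now: 0–19=2719, 20–39=12130, 40–59=6374, 60+=7121
[period 2]
Births: 12130 * 0.368 = 4464
Group 2: 2719 * 0.952 = 2588
Group 3: 12130 * 0.94 = 11402
Group 4: 6374 * 0.922 + 7121 * 0.472 = 5877 + 3361 = 9238
Net migration: Group 1 + 290 → 4754; Group 2 + 40 → 2628; Group 3 + 170 → 11572; Group 4 − 40 → 9198
Population now: 0–19=4754, 20–39=2628, 40–59=11572, 60+=9198
Total: 29800 → 28152; change = -1648; percentage change = -5.5%

-5.5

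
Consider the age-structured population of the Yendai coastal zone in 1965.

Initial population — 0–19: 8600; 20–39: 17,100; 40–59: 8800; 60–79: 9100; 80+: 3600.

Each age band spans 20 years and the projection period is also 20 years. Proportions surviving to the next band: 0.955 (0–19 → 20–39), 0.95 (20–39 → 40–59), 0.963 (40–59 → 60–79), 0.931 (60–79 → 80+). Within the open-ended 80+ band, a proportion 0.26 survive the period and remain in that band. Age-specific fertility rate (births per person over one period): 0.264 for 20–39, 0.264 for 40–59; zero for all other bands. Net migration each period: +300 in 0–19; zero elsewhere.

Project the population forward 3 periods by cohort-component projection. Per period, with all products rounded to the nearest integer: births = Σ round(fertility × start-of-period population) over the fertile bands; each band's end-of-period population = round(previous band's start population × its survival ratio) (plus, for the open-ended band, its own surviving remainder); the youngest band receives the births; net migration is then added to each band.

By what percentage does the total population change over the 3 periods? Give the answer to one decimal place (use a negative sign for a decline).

Period 1:
Births: 17100 × 0.264 = 4514 ; 8800 × 0.264 = 2323 — total 6837
20–39: 8600 × 0.955 = 8213
40–59: 17100 × 0.95 = 16245
60–79: 8800 × 0.963 = 8474
80+: 9100 × 0.931 + 3600 × 0.26 = 8472 + 936 = 9408
Net migration: 0–19 + 300 → 7137
Giving 7137 / 8213 / 16245 / 8474 / 9408.
Period 2:
Births: 8213 × 0.264 = 2168 ; 16245 × 0.264 = 4289 — total 6457
20–39: 7137 × 0.955 = 6816
40–59: 8213 × 0.95 = 7802
60–79: 16245 × 0.963 = 15644
80+: 8474 × 0.931 + 9408 × 0.26 = 7889 + 2446 = 10335
Net migration: 0–19 + 300 → 6757
Giving 6757 / 6816 / 7802 / 15644 / 10335.
Period 3:
Births: 6816 × 0.264 = 1799 ; 7802 × 0.264 = 2060 — total 3859
20–39: 6757 × 0.955 = 6453
40–59: 6816 × 0.95 = 6475
60–79: 7802 × 0.963 = 7513
80+: 15644 × 0.931 + 10335 × 0.26 = 14565 + 2687 = 17252
Net migration: 0–19 + 300 → 4159
Giving 4159 / 6453 / 6475 / 7513 / 17252.
Total: 47200 → 41852; change = -5348; percentage change = -11.3%

-11.3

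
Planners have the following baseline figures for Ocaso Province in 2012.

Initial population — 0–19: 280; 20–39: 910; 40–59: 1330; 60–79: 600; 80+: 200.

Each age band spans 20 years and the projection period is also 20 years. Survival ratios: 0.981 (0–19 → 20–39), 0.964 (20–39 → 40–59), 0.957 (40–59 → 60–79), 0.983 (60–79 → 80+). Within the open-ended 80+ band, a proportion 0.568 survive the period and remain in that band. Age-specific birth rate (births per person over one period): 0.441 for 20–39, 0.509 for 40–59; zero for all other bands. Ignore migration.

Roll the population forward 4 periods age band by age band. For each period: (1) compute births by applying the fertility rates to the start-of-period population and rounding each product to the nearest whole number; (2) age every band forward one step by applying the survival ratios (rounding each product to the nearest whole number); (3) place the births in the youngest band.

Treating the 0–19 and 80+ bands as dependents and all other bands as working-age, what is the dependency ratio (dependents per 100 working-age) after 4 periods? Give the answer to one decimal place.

Let band 1 be 0–19 through band 5 = 80+.
Period 1:
Births: 910 × 0.441 = 401  |  1330 × 0.509 = 677 → 1078
Band 2: 280 × 0.981 = 275
Band 3: 910 × 0.964 = 877
Band 4: 1330 × 0.957 = 1273
Band 5: 600 × 0.983 + 200 × 0.568 = 590 + 114 = 704
End of period: [1078, 275, 877, 1273, 704]
Period 2:
Births: 275 × 0.441 = 121  |  877 × 0.509 = 446 → 567
Band 2: 1078 × 0.981 = 1058
Band 3: 275 × 0.964 = 265
Band 4: 877 × 0.957 = 839
Band 5: 1273 × 0.983 + 704 × 0.568 = 1251 + 400 = 1651
End of period: [567, 1058, 265, 839, 1651]
Period 3:
Births: 1058 × 0.441 = 467  |  265 × 0.509 = 135 → 602
Band 2: 567 × 0.981 = 556
Band 3: 1058 × 0.964 = 1020
Band 4: 265 × 0.957 = 254
Band 5: 839 × 0.983 + 1651 × 0.568 = 825 + 938 = 1763
End of period: [602, 556, 1020, 254, 1763]
Period 4:
Births: 556 × 0.441 = 245  |  1020 × 0.509 = 519 → 764
Band 2: 602 × 0.981 = 591
Band 3: 556 × 0.964 = 536
Band 4: 1020 × 0.957 = 976
Band 5: 254 × 0.983 + 1763 × 0.568 = 250 + 1001 = 1251
End of period: [764, 591, 536, 976, 1251]
Dependents (band 0–19 + band 80+) = 764 + 1251 = 2015; working-age = 2103; ratio = 2015/2103 × 100 = 95.8

95.8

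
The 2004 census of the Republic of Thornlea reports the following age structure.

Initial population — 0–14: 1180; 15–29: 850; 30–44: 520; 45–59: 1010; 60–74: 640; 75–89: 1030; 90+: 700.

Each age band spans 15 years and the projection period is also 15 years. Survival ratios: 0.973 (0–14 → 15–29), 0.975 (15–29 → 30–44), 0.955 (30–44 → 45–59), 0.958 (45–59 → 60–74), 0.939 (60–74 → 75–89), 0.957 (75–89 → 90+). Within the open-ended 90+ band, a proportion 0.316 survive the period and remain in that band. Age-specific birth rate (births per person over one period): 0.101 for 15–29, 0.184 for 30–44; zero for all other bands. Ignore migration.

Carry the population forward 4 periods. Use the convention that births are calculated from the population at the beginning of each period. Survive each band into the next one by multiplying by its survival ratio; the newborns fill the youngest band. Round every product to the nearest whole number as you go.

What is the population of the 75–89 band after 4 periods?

(Bands numbered youngest = 1 to oldest = 7.)
Period 1.
Births: 850 × 0.101 = 86, 520 × 0.184 = 96 → total 182
Band 2: 1180 × 0.973 = 1148
Band 3: 850 × 0.975 = 829
Band 4: 520 × 0.955 = 497
Band 5: 1010 × 0.958 = 968
Band 6: 640 × 0.939 = 601
Band 7: 1030 × 0.957 + 700 × 0.316 = 986 + 221 = 1207
→ [182, 1148, 829, 497, 968, 601, 1207]
Period 2.
Births: 1148 × 0.101 = 116, 829 × 0.184 = 153 → total 269
Band 2: 182 × 0.973 = 177
Band 3: 1148 × 0.975 = 1119
Band 4: 829 × 0.955 = 792
Band 5: 497 × 0.958 = 476
Band 6: 968 × 0.939 = 909
Band 7: 601 × 0.957 + 1207 × 0.316 = 575 + 381 = 956
→ [269, 177, 1119, 792, 476, 909, 956]
Period 3.
Births: 177 × 0.101 = 18, 1119 × 0.184 = 206 → total 224
Band 2: 269 × 0.973 = 262
Band 3: 177 × 0.975 = 173
Band 4: 1119 × 0.955 = 1069
Band 5: 792 × 0.958 = 759
Band 6: 476 × 0.939 = 447
Band 7: 909 × 0.957 + 956 × 0.316 = 870 + 302 = 1172
→ [224, 262, 173, 1069, 759, 447, 1172]
Period 4.
Births: 262 × 0.101 = 26, 173 × 0.184 = 32 → total 58
Band 2: 224 × 0.973 = 218
Band 3: 262 × 0.975 = 255
Band 4: 173 × 0.955 = 165
Band 5: 1069 × 0.958 = 1024
Band 6: 759 × 0.939 = 713
Band 7: 447 × 0.957 + 1172 × 0.316 = 428 + 370 = 798
→ [58, 218, 255, 165, 1024, 713, 798]

713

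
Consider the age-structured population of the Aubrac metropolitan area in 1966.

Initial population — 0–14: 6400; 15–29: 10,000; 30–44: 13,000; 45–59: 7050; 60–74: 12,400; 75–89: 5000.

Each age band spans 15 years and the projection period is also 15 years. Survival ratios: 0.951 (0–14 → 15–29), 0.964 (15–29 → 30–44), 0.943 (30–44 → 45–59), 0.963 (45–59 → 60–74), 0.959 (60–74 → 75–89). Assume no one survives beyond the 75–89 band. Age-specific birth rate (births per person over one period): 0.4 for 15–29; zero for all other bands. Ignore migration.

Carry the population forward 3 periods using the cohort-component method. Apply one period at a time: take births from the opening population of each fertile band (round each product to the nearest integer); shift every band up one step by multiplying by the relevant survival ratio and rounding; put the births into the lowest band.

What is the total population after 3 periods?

33113

Period 1:
Births: 10000 × 0.4 = 4000
15–29: 6400 × 0.951 = 6086
30–44: 10000 × 0.964 = 9640
45–59: 13000 × 0.943 = 12259
60–74: 7050 × 0.963 = 6789
75–89: 12400 × 0.959 = 11892
Giving 4000 / 6086 / 9640 / 12259 / 6789 / 11892.
Period 2:
Births: 6086 × 0.4 = 2434
15–29: 4000 × 0.951 = 3804
30–44: 6086 × 0.964 = 5867
45–59: 9640 × 0.943 = 9091
60–74: 12259 × 0.963 = 11805
75–89: 6789 × 0.959 = 6511
Giving 2434 / 3804 / 5867 / 9091 / 11805 / 6511.
Period 3:
Births: 3804 × 0.4 = 1522
15–29: 2434 × 0.951 = 2315
30–44: 3804 × 0.964 = 3667
45–59: 5867 × 0.943 = 5533
60–74: 9091 × 0.963 = 8755
75–89: 11805 × 0.959 = 11321
Giving 1522 / 2315 / 3667 / 5533 / 8755 / 11321.
Total after period 3: 1522 + 2315 + 3667 + 5533 + 8755 + 11321 = 33113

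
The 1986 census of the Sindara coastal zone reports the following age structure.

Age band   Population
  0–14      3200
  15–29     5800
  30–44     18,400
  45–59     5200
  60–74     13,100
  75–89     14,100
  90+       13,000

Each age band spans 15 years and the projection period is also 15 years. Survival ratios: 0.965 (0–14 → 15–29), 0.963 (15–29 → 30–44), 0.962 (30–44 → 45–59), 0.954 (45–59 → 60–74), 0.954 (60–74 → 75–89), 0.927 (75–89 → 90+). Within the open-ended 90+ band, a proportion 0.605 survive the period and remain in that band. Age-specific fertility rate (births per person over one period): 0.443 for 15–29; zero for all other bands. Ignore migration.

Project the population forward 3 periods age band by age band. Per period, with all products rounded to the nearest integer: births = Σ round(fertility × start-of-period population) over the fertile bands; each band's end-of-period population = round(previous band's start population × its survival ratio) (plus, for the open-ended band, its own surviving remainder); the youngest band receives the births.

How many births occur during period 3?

1098

Period 1:
Births: 5800 × 0.443 = 2569
15–29: 3200 × 0.965 = 3088
30–44: 5800 × 0.963 = 5585
45–59: 18400 × 0.962 = 17701
60–74: 5200 × 0.954 = 4961
75–89: 13100 × 0.954 = 12497
90+: 14100 × 0.927 + 13000 × 0.605 = 13071 + 7865 = 20936
End of period: [2569, 3088, 5585, 17701, 4961, 12497, 20936]
Period 2:
Births: 3088 × 0.443 = 1368
15–29: 2569 × 0.965 = 2479
30–44: 3088 × 0.963 = 2974
45–59: 5585 × 0.962 = 5373
60–74: 17701 × 0.954 = 16887
75–89: 4961 × 0.954 = 4733
90+: 12497 × 0.927 + 20936 × 0.605 = 11585 + 12666 = 24251
End of period: [1368, 2479, 2974, 5373, 16887, 4733, 24251]
Period 3:
Births: 2479 × 0.443 = 1098
15–29: 1368 × 0.965 = 1320
30–44: 2479 × 0.963 = 2387
45–59: 2974 × 0.962 = 2861
60–74: 5373 × 0.954 = 5126
75–89: 16887 × 0.954 = 16110
90+: 4733 × 0.927 + 24251 × 0.605 = 4387 + 14672 = 19059
End of period: [1098, 1320, 2387, 2861, 5126, 16110, 19059]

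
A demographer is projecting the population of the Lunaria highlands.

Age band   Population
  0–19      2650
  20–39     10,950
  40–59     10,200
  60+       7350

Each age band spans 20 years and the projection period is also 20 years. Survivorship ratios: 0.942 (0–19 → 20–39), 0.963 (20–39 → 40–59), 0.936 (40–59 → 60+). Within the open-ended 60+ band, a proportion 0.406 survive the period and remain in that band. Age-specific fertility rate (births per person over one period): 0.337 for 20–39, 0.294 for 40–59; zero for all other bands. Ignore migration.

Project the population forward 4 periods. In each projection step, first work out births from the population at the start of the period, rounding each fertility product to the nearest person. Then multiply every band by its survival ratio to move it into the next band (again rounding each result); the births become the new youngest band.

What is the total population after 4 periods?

18335

Call the bands 1 to 4, youngest first.
[period 1]
Births: 10950 * 0.337 = 3690, 10200 * 0.294 = 2999 → total 6689
Band 2: 2650 * 0.942 = 2496
Band 3: 10950 * 0.963 = 10545
Band 4: 10200 * 0.936 + 7350 * 0.406 = 9547 + 2984 = 12531
→ [6689, 2496, 10545, 12531]
[period 2]
Births: 2496 * 0.337 = 841, 10545 * 0.294 = 3100 → total 3941
Band 2: 6689 * 0.942 = 6301
Band 3: 2496 * 0.963 = 2404
Band 4: 10545 * 0.936 + 12531 * 0.406 = 9870 + 5088 = 14958
→ [3941, 6301, 2404, 14958]
[period 3]
Births: 6301 * 0.337 = 2123, 2404 * 0.294 = 707 → total 2830
Band 2: 3941 * 0.942 = 3712
Band 3: 6301 * 0.963 = 6068
Band 4: 2404 * 0.936 + 14958 * 0.406 = 2250 + 6073 = 8323
→ [2830, 3712, 6068, 8323]
[period 4]
Births: 3712 * 0.337 = 1251, 6068 * 0.294 = 1784 → total 3035
Band 2: 2830 * 0.942 = 2666
Band 3: 3712 * 0.963 = 3575
Band 4: 6068 * 0.936 + 8323 * 0.406 = 5680 + 3379 = 9059
→ [3035, 2666, 3575, 9059]
Total after period 4: 3035 + 2666 + 3575 + 9059 = 18335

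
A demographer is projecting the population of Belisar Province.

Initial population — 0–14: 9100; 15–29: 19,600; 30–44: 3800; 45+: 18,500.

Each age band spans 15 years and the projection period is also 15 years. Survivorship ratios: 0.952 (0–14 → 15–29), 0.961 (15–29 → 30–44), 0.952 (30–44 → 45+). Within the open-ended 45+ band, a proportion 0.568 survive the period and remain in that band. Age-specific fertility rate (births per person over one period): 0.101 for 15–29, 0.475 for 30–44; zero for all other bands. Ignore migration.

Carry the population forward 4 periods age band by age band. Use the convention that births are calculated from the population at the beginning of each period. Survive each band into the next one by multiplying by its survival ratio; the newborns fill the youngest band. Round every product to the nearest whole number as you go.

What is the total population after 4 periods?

(Bands numbered youngest = 1 to oldest = 4.)
Period 1.
Births: 19600 × 0.101 = 1980, 3800 × 0.475 = 1805 ⇒ total 3785
Band 2: 9100 × 0.952 = 8663
Band 3: 19600 × 0.961 = 18836
Band 4: 3800 × 0.952 + 18500 × 0.568 = 3618 + 10508 = 14126
Giving 3785 / 8663 / 18836 / 14126.
Period 2.
Births: 8663 × 0.101 = 875, 18836 × 0.475 = 8947 ⇒ total 9822
Band 2: 3785 × 0.952 = 3603
Band 3: 8663 × 0.961 = 8325
Band 4: 18836 × 0.952 + 14126 × 0.568 = 17932 + 8024 = 25956
Giving 9822 / 3603 / 8325 / 25956.
Period 3.
Births: 3603 × 0.101 = 364, 8325 × 0.475 = 3954 ⇒ total 4318
Band 2: 9822 × 0.952 = 9351
Band 3: 3603 × 0.961 = 3462
Band 4: 8325 × 0.952 + 25956 × 0.568 = 7925 + 14743 = 22668
Giving 4318 / 9351 / 3462 / 22668.
Period 4.
Births: 9351 × 0.101 = 944, 3462 × 0.475 = 1644 ⇒ total 2588
Band 2: 4318 × 0.952 = 4111
Band 3: 9351 × 0.961 = 8986
Band 4: 3462 × 0.952 + 22668 × 0.568 = 3296 + 12875 = 16171
Giving 2588 / 4111 / 8986 / 16171.
Total after period 4: 2588 + 4111 + 8986 + 16171 = 31856

31856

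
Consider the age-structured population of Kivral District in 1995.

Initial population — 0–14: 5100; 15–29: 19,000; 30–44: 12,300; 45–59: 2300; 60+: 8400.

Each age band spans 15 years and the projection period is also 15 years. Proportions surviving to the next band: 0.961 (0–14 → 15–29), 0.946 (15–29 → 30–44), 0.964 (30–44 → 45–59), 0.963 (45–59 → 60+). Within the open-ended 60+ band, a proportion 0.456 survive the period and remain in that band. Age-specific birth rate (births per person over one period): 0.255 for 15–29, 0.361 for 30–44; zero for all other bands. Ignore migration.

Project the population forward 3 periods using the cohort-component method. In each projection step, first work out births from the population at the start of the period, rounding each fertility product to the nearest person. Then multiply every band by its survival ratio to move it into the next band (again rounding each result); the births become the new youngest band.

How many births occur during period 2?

Period 1:
Births: 19000 × 0.255 = 4845 ; 12300 × 0.361 = 4440 → total 9285
15–29: 5100 × 0.961 = 4901
30–44: 19000 × 0.946 = 17974
45–59: 12300 × 0.964 = 11857
60+: 2300 × 0.963 + 8400 × 0.456 = 2215 + 3830 = 6045
End of period: [9285, 4901, 17974, 11857, 6045]
Period 2:
Births: 4901 × 0.255 = 1250 ; 17974 × 0.361 = 6489 → total 7739
15–29: 9285 × 0.961 = 8923
30–44: 4901 × 0.946 = 4636
45–59: 17974 × 0.964 = 17327
60+: 11857 × 0.963 + 6045 × 0.456 = 11418 + 2757 = 14175
End of period: [7739, 8923, 4636, 17327, 14175]

7739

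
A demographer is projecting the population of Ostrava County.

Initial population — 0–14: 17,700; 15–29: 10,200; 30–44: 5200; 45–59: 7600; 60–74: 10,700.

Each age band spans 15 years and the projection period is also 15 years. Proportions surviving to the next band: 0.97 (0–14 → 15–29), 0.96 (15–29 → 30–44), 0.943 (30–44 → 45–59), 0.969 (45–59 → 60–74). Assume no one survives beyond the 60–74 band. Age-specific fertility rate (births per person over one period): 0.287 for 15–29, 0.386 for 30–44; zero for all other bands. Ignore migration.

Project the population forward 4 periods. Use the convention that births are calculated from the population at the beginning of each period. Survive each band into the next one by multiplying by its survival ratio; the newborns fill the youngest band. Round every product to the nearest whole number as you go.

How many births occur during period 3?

7736

(Groups numbered youngest = 1 to oldest = 5.)
Period 1:
Births: 10200 × 0.287 = 2927 ; 5200 × 0.386 = 2007 → 4934
Group 2: 17700 × 0.97 = 17169
Group 3: 10200 × 0.96 = 9792
Group 4: 5200 × 0.943 = 4904
Group 5: 7600 × 0.969 = 7364
Population now: 0–14=4934, 15–29=17169, 30–44=9792, 45–59=4904, 60–74=7364
Period 2:
Births: 17169 × 0.287 = 4928 ; 9792 × 0.386 = 3780 → 8708
Group 2: 4934 × 0.97 = 4786
Group 3: 17169 × 0.96 = 16482
Group 4: 9792 × 0.943 = 9234
Group 5: 4904 × 0.969 = 4752
Population now: 0–14=8708, 15–29=4786, 30–44=16482, 45–59=9234, 60–74=4752
Period 3:
Births: 4786 × 0.287 = 1374 ; 16482 × 0.386 = 6362 → 7736
Group 2: 8708 × 0.97 = 8447
Group 3: 4786 × 0.96 = 4595
Group 4: 16482 × 0.943 = 15543
Group 5: 9234 × 0.969 = 8948
Population now: 0–14=7736, 15–29=8447, 30–44=4595, 45–59=15543, 60–74=8948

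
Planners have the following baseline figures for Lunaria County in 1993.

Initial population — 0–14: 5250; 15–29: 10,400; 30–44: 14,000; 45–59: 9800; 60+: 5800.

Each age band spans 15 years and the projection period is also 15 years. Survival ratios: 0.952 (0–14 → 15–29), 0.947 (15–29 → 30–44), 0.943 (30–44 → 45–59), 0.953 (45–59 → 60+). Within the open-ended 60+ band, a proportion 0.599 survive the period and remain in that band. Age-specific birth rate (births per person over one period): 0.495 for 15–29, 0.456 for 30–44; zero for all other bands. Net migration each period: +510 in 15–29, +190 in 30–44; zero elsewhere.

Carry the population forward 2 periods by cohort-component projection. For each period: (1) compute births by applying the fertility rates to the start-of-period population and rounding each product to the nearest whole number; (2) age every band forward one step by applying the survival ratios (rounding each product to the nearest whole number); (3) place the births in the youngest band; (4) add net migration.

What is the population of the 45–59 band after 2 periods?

[period 1]
Births: 10400 × 0.495 = 5148  |  14000 × 0.456 = 6384 → 11532
15–29: 5250 × 0.952 = 4998
30–44: 10400 × 0.947 = 9849
45–59: 14000 × 0.943 = 13202
60+: 9800 × 0.953 + 5800 × 0.599 = 9339 + 3474 = 12813
Net migration: 15–29 + 510 → 5508; 30–44 + 190 → 10039
Population now: 0–14=11532, 15–29=5508, 30–44=10039, 45–59=13202, 60+=12813
[period 2]
Births: 5508 × 0.495 = 2726  |  10039 × 0.456 = 4578 → 7304
15–29: 11532 × 0.952 = 10978
30–44: 5508 × 0.947 = 5216
45–59: 10039 × 0.943 = 9467
60+: 13202 × 0.953 + 12813 × 0.599 = 12582 + 7675 = 20257
Net migration: 15–29 + 510 → 11488; 30–44 + 190 → 5406
Population now: 0–14=7304, 15–29=11488, 30–44=5406, 45–59=9467, 60+=20257

9467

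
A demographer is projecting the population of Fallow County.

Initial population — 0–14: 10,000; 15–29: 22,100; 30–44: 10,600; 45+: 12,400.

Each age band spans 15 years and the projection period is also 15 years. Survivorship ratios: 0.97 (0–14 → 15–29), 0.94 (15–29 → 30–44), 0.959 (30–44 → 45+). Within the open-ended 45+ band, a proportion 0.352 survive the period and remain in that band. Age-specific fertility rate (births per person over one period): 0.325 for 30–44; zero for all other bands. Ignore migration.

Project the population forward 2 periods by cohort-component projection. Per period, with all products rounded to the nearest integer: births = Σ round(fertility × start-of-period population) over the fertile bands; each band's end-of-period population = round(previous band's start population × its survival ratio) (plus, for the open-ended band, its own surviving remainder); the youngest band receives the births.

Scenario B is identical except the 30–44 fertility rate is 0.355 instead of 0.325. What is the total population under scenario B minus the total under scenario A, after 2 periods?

931

Call the groups 1 to 4, youngest first.
— Period 1 —
Births: 10600 × 0.325 = 3445
Group 2: 10000 × 0.97 = 9700
Group 3: 22100 × 0.94 = 20774
Group 4: 10600 × 0.959 + 12400 × 0.352 = 10165 + 4365 = 14530
→ [3445, 9700, 20774, 14530]
— Period 2 —
Births: 20774 × 0.325 = 6752
Group 2: 3445 × 0.97 = 3342
Group 3: 9700 × 0.94 = 9118
Group 4: 20774 × 0.959 + 14530 × 0.352 = 19922 + 5115 = 25037
→ [6752, 3342, 9118, 25037]
Scenario A total after 2 periods: 44249
Scenario B projection —
— Period 1 —
Births: 10600 × 0.355 = 3763
Group 2: 10000 × 0.97 = 9700
Group 3: 22100 × 0.94 = 20774
Group 4: 10600 × 0.959 + 12400 × 0.352 = 10165 + 4365 = 14530
→ [3763, 9700, 20774, 14530]
— Period 2 —
Births: 20774 × 0.355 = 7375
Group 2: 3763 × 0.97 = 3650
Group 3: 9700 × 0.94 = 9118
Group 4: 20774 × 0.959 + 14530 × 0.352 = 19922 + 5115 = 25037
→ [7375, 3650, 9118, 25037]
Scenario B total after 2 periods: 45180
Difference B − A = 45180 − 44249 = 931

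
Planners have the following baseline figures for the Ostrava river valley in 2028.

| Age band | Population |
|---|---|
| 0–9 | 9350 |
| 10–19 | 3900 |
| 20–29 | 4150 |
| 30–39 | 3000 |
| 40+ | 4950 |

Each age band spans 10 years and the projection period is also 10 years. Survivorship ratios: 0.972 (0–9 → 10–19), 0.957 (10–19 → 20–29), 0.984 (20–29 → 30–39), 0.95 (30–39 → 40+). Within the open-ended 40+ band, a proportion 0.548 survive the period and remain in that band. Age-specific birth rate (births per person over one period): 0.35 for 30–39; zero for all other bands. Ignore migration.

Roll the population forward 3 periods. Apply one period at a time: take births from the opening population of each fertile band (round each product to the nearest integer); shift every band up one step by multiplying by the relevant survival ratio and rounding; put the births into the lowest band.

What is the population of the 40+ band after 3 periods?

7285

[period 1]
Births: 3000 × 0.35 = 1050
10–19: 9350 × 0.972 = 9088
20–29: 3900 × 0.957 = 3732
30–39: 4150 × 0.984 = 4084
40+: 3000 × 0.95 + 4950 × 0.548 = 2850 + 2713 = 5563
→ [1050, 9088, 3732, 4084, 5563]
[period 2]
Births: 4084 × 0.35 = 1429
10–19: 1050 × 0.972 = 1021
20–29: 9088 × 0.957 = 8697
30–39: 3732 × 0.984 = 3672
40+: 4084 × 0.95 + 5563 × 0.548 = 3880 + 3049 = 6929
→ [1429, 1021, 8697, 3672, 6929]
[period 3]
Births: 3672 × 0.35 = 1285
10–19: 1429 × 0.972 = 1389
20–29: 1021 × 0.957 = 977
30–39: 8697 × 0.984 = 8558
40+: 3672 × 0.95 + 6929 × 0.548 = 3488 + 3797 = 7285
→ [1285, 1389, 977, 8558, 7285]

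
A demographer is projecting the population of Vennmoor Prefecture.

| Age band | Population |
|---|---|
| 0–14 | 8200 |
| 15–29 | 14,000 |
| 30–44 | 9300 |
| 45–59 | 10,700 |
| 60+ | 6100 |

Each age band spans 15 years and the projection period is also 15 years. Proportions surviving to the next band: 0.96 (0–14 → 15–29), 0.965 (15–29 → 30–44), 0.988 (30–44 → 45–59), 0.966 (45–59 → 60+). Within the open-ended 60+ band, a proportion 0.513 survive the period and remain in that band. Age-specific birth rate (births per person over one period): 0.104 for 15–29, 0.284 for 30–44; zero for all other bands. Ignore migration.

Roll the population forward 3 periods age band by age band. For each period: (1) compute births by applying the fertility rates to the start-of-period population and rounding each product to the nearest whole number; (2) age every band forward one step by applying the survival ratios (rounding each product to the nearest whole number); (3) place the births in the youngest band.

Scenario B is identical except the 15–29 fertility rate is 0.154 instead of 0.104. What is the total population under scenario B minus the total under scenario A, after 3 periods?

After projecting period 1:
Births: 14000 * 0.104 = 1456  |  9300 * 0.284 = 2641 → 4097
15–29: 8200 * 0.96 = 7872
30–44: 14000 * 0.965 = 13510
45–59: 9300 * 0.988 = 9188
60+: 10700 * 0.966 + 6100 * 0.513 = 10336 + 3129 = 13465
Giving 4097 / 7872 / 13510 / 9188 / 13465.
After projecting period 2:
Births: 7872 * 0.104 = 819  |  13510 * 0.284 = 3837 → 4656
15–29: 4097 * 0.96 = 3933
30–44: 7872 * 0.965 = 7596
45–59: 13510 * 0.988 = 13348
60+: 9188 * 0.966 + 13465 * 0.513 = 8876 + 6908 = 15784
Giving 4656 / 3933 / 7596 / 13348 / 15784.
After projecting period 3:
Births: 3933 * 0.104 = 409  |  7596 * 0.284 = 2157 → 2566
15–29: 4656 * 0.96 = 4470
30–44: 3933 * 0.965 = 3795
45–59: 7596 * 0.988 = 7505
60+: 13348 * 0.966 + 15784 * 0.513 = 12894 + 8097 = 20991
Giving 2566 / 4470 / 3795 / 7505 / 20991.
Scenario A total after 3 periods: 39327
Scenario B projection —
After projecting period 1:
Births: 14000 * 0.154 = 2156  |  9300 * 0.284 = 2641 → 4797
15–29: 8200 * 0.96 = 7872
30–44: 14000 * 0.965 = 13510
45–59: 9300 * 0.988 = 9188
60+: 10700 * 0.966 + 6100 * 0.513 = 10336 + 3129 = 13465
Giving 4797 / 7872 / 13510 / 9188 / 13465.
After projecting period 2:
Births: 7872 * 0.154 = 1212  |  13510 * 0.284 = 3837 → 5049
15–29: 4797 * 0.96 = 4605
30–44: 7872 * 0.965 = 7596
45–59: 13510 * 0.988 = 13348
60+: 9188 * 0.966 + 13465 * 0.513 = 8876 + 6908 = 15784
Giving 5049 / 4605 / 7596 / 13348 / 15784.
After projecting period 3:
Births: 4605 * 0.154 = 709  |  7596 * 0.284 = 2157 → 2866
15–29: 5049 * 0.96 = 4847
30–44: 4605 * 0.965 = 4444
45–59: 7596 * 0.988 = 7505
60+: 13348 * 0.966 + 15784 * 0.513 = 12894 + 8097 = 20991
Giving 2866 / 4847 / 4444 / 7505 / 20991.
Scenario B total after 3 periods: 40653
Difference B − A = 40653 − 39327 = 1326

1326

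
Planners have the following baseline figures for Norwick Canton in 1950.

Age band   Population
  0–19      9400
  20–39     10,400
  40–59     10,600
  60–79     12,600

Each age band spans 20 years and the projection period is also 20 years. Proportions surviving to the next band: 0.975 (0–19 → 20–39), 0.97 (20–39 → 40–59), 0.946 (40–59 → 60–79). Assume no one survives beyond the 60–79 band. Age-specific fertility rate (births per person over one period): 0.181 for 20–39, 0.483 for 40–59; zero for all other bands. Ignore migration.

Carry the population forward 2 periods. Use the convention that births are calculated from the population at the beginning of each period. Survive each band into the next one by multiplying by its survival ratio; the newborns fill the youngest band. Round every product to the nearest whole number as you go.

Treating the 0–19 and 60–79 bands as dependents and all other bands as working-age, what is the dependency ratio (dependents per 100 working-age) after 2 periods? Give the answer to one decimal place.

Period 1.
Births: 10400 × 0.181 = 1882, 10600 × 0.483 = 5120 → 7002
20–39: 9400 × 0.975 = 9165
40–59: 10400 × 0.97 = 10088
60–79: 10600 × 0.946 = 10028
End of period: [7002, 9165, 10088, 10028]
Period 2.
Births: 9165 × 0.181 = 1659, 10088 × 0.483 = 4873 → 6532
20–39: 7002 × 0.975 = 6827
40–59: 9165 × 0.97 = 8890
60–79: 10088 × 0.946 = 9543
End of period: [6532, 6827, 8890, 9543]
Dependents (band 0–19 + band 60–79) = 6532 + 9543 = 16075; working-age = 15717; ratio = 16075/15717 × 100 = 102.3

102.3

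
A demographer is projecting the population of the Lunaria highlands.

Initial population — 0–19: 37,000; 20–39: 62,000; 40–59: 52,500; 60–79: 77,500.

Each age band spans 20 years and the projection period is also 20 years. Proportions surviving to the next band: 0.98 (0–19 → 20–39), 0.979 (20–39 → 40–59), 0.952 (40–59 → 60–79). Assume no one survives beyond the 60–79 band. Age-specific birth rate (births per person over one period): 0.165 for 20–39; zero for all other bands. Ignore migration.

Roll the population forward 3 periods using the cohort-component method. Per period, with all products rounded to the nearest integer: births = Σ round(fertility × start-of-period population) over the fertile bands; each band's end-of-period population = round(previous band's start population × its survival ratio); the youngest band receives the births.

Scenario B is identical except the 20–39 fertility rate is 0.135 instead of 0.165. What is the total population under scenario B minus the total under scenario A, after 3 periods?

-3396

[period 1]
Births: 62000 × 0.165 = 10230
20–39: 37000 × 0.98 = 36260
40–59: 62000 × 0.979 = 60698
60–79: 52500 × 0.952 = 49980
Giving 10230 / 36260 / 60698 / 49980.
[period 2]
Births: 36260 × 0.165 = 5983
20–39: 10230 × 0.98 = 10025
40–59: 36260 × 0.979 = 35499
60–79: 60698 × 0.952 = 57784
Giving 5983 / 10025 / 35499 / 57784.
[period 3]
Births: 10025 × 0.165 = 1654
20–39: 5983 × 0.98 = 5863
40–59: 10025 × 0.979 = 9814
60–79: 35499 × 0.952 = 33795
Giving 1654 / 5863 / 9814 / 33795.
Scenario A total after 3 periods: 51126
Scenario B projection —
[period 1]
Births: 62000 × 0.135 = 8370
20–39: 37000 × 0.98 = 36260
40–59: 62000 × 0.979 = 60698
60–79: 52500 × 0.952 = 49980
Giving 8370 / 36260 / 60698 / 49980.
[period 2]
Births: 36260 × 0.135 = 4895
20–39: 8370 × 0.98 = 8203
40–59: 36260 × 0.979 = 35499
60–79: 60698 × 0.952 = 57784
Giving 4895 / 8203 / 35499 / 57784.
[period 3]
Births: 8203 × 0.135 = 1107
20–39: 4895 × 0.98 = 4797
40–59: 8203 × 0.979 = 8031
60–79: 35499 × 0.952 = 33795
Giving 1107 / 4797 / 8031 / 33795.
Scenario B total after 3 periods: 47730
Difference B − A = 47730 − 51126 = -3396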